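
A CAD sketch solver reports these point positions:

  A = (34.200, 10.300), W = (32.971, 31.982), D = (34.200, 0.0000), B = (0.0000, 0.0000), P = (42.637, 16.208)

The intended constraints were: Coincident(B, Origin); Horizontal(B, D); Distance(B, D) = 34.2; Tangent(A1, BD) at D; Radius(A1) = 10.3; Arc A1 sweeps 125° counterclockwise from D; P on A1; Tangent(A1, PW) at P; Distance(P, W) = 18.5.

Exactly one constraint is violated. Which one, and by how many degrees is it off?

Tangent(A1, PW) at P — off by 3.50°.

B = (0.00, 0.00) ✓; B.y = 0.00, D.y = 0.00 ✓; |BD| = 34.20 ✓; ∠(AD, DB) = 90.00° ✓; |AD| = 10.30 ✓; bearing(A→P) − bearing(A→D) = 125.0° ✓; |AP| = 10.30 ✓; ∠(AP, PW) = 93.50° ✗; |PW| = 18.50 ✓.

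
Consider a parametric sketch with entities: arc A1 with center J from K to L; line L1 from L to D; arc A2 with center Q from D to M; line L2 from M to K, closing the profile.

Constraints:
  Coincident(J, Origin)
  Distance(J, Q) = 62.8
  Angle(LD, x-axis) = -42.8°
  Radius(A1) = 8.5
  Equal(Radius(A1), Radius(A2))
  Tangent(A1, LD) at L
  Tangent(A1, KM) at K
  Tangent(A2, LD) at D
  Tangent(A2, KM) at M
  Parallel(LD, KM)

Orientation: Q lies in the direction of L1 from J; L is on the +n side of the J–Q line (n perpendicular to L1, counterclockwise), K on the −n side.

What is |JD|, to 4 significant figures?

63.37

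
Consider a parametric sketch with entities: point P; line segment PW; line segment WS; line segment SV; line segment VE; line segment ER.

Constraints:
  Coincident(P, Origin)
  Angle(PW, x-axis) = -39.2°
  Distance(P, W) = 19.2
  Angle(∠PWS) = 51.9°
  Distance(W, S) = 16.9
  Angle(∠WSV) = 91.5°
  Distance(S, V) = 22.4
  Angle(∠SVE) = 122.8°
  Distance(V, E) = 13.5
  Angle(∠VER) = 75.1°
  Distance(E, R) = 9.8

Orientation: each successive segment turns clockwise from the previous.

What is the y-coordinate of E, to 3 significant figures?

15.7

P is at the origin; PW runs at -39.2° with length 19.2, so W = (14.9, -12.1). ∠PWS = 51.9° gives WS at -167° from the x-axis; with |WS| = 16.9, S = (-1.61, -15.9). ∠WSV = 91.5° gives SV at 104° from the x-axis; with |SV| = 22.4, V = (-7.10, 5.87). ∠SVE = 122.8° gives VE at 47.0° from the x-axis; with |VE| = 13.5, E = (2.10, 15.7). So E.y = 15.7.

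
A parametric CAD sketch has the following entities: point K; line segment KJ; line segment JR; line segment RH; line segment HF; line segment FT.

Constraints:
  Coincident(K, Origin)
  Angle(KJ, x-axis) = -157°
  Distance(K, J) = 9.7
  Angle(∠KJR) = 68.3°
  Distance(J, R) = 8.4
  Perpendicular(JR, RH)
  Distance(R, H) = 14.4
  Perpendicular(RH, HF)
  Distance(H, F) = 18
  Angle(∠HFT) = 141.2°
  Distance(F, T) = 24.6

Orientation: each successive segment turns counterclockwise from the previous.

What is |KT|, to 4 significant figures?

33.88

RH ⟂ HF, so HF runs at 134.7°; with |HF| = 18.0, F = (-5.446, 13.16). ∠HFT = 141.2° gives FT at 173.5° from the x-axis; with |FT| = 24.6, T = (-29.89, 15.95). Then |KT| = |T − K| = 33.88.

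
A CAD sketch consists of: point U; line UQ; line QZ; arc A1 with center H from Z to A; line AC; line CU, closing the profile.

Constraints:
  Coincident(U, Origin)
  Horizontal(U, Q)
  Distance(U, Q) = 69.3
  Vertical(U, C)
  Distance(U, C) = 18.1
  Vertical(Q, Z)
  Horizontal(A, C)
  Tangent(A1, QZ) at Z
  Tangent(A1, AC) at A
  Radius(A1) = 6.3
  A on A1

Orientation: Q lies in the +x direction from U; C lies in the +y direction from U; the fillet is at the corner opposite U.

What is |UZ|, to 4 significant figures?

70.30

U is at the origin; U and Q share the same y with |UQ| = 69.3 and Q on the +x side, so Q = (69.30, 0.000). UC is vertical with |UC| = 18.1 and C on the +y side, so C = (0.000, 18.10). The virtual corner opposite U is at (69.30, 18.10). Tangency of A1 to QZ means the radius HZ is perpendicular to QZ and the tangent condition forces HA to be normal to AC, with radius 6.3, so the center H sits 6.3 in from both sides at H = (63.00, 11.80). That places the tangent points at Z = (69.30, 11.80) on QZ and A = (63.00, 18.10) on AC. Then |UZ| = |Z − U| = 70.30.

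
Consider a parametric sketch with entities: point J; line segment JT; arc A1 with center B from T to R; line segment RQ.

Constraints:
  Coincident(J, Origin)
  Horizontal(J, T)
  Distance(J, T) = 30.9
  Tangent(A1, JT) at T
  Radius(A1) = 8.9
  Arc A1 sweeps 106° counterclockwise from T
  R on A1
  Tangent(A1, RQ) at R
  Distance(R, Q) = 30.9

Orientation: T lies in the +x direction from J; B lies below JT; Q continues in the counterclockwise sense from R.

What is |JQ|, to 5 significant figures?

51.362

J is at the origin; J and T share the same y with |JT| = 30.9 and T on the +x side, so T = (30.900, 0.0000). Since A1 is tangent to JT there, BT ⟂ JT, so B = T + (0, -8.9) = (30.900, -8.9000). On A1, T sits at bearing 90° from B; a 106° counterclockwise sweep puts R at bearing 196°, so R = B + 8.9·(cos 196°, sin 196°) = (22.345, -11.353). The tangent condition forces BR to be normal to RQ, so RQ runs along (−sin 196°, cos 196°); with |RQ| = 30.9, Q = (30.862, -41.056). Then |JQ| = |Q − J| = 51.362.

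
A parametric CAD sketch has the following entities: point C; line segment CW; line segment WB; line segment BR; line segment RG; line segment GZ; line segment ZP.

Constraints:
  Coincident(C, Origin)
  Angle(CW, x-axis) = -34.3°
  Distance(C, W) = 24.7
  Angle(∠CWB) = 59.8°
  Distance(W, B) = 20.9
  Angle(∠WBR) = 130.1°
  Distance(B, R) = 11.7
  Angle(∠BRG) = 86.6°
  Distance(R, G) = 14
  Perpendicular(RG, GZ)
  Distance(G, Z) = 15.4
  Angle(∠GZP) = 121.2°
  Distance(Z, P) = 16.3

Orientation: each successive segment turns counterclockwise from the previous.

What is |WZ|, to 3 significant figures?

9.42

∠BRG = 86.6° gives RG at -131° from the x-axis; with |RG| = 14.0, G = (4.36, 4.49). RG is perpendicular to GZ, so GZ runs at -40.8°; with |GZ| = 15.4, Z = (16.0, -5.58). Then |WZ| = |Z − W| = 9.42.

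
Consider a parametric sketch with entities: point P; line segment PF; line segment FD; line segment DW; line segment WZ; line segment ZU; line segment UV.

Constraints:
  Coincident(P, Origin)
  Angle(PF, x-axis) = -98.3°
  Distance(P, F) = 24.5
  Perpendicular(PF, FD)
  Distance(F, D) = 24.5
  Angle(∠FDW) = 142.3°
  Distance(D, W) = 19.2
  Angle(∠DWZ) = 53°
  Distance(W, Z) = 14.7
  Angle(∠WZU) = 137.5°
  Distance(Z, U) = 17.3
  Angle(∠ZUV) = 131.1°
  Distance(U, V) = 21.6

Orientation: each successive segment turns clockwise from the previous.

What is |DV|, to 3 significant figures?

23.6

∠WZU = 137.5° gives ZU at -35.5° from the x-axis; with |ZU| = 17.3, U = (-12.4, -15.2). ∠ZUV = 131.1° gives UV at -84.4° from the x-axis; with |UV| = 21.6, V = (-10.3, -36.6). Then |DV| = |V − D| = 23.6.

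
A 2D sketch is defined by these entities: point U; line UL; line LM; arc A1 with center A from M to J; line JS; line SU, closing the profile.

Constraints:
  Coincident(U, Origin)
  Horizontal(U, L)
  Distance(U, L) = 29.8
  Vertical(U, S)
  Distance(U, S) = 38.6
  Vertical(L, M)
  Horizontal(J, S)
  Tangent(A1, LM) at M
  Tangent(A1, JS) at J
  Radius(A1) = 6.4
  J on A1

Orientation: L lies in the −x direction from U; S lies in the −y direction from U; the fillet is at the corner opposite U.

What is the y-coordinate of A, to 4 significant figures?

-32.20

U is at the origin; U and L share the same y with |UL| = 29.8 and L on the −x side, so L = (-29.80, 0.000). U and S share the same x with |US| = 38.6 and S on the −y side, so S = (0.000, -38.60). The virtual corner opposite U is at (-29.80, -38.60). Tangency of A1 to LM means the radius AM is perpendicular to LM and tangency of A1 to JS means the radius AJ is perpendicular to JS, with radius 6.4, so the center A sits 6.4 in from both sides at A = (-23.40, -32.20). So A.y = -32.20.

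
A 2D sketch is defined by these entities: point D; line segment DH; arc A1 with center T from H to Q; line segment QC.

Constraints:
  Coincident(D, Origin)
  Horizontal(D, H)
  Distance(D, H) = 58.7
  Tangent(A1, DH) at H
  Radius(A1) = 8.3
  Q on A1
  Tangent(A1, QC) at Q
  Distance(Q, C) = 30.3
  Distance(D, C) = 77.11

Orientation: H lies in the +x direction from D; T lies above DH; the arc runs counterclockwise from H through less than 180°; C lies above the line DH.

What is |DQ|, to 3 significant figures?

67.5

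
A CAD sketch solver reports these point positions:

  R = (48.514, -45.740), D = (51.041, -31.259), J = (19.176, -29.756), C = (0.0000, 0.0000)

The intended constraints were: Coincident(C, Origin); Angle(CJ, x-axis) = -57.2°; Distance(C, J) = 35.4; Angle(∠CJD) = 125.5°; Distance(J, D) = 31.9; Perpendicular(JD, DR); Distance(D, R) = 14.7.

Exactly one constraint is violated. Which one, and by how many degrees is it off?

Perpendicular(JD, DR) — off by 7.20°.

C = (0.00, 0.00) ✓; CJ at -57.20° ✓; |CJ| = 35.40 ✓; ∠CJD = 125.5° ✓; |JD| = 31.90 ✓; ∠(JD, DR) = 97.20° ✗; |DR| = 14.70 ✓.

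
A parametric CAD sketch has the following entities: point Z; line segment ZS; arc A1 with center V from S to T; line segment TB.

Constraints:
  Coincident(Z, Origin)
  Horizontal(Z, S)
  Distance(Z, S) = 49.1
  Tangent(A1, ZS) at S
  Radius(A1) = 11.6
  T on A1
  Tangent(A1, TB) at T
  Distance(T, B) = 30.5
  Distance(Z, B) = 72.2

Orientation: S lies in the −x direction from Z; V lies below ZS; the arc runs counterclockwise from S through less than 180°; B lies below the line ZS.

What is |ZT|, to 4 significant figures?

61.95

Checks: ∠(VS, SZ) = 90.00° ✓; |VT| = 11.60 ✓; ∠(VT, TB) = 90.00° ✓; |TB| = 30.50 ✓; |ZB| = 72.20 ✓.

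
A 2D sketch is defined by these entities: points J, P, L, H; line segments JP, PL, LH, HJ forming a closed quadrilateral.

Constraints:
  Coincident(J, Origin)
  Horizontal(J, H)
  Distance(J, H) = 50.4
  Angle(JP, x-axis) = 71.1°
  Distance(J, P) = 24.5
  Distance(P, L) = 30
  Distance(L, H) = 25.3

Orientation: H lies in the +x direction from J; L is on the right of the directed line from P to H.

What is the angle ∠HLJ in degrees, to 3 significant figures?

174°

Checks: |PL| = 30.00 ✓; |LH| = 25.30 ✓.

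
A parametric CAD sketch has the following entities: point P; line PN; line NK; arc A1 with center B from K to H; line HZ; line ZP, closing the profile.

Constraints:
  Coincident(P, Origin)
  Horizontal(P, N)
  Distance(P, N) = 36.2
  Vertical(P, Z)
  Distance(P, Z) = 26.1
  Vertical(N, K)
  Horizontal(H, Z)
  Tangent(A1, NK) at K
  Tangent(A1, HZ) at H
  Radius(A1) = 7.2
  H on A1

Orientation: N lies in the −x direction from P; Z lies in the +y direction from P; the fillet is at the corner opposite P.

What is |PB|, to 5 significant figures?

34.615

P is at the origin; P and N share the same y with |PN| = 36.2 and N on the −x side, so N = (-36.200, 0.0000). P and Z share the same x with |PZ| = 26.1 and Z on the +y side, so Z = (0.0000, 26.100). The virtual corner opposite P is at (-36.200, 26.100). Tangency of A1 to NK means the radius BK is perpendicular to NK and A1 meets HZ tangentially, so BH is at right angles to HZ, with radius 7.2, so the center B sits 7.2 in from both sides at B = (-29.000, 18.900). Then |PB| = |B − P| = 34.615.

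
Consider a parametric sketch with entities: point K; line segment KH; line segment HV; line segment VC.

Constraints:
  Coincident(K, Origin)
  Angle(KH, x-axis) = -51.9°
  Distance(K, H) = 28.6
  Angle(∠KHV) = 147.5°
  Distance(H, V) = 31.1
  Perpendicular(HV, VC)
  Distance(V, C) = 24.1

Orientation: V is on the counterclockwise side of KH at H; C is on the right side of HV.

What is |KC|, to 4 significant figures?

67.87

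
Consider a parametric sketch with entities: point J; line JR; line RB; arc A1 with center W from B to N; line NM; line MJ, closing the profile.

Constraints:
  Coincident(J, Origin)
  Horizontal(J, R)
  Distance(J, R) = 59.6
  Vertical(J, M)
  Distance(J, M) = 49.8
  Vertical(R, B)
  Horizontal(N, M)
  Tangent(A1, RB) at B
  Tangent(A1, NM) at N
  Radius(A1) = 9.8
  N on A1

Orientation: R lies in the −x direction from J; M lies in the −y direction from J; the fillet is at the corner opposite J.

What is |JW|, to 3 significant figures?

63.9

JM is vertical with |JM| = 49.8 and M on the −y side, so M = (0.00, -49.8). The virtual corner opposite J is at (-59.6, -49.8). Since A1 is tangent to RB there, WB ⟂ RB and the tangent condition forces WN to be normal to NM, with radius 9.8, so the center W sits 9.8 in from both sides at W = (-49.8, -40.0). Then |JW| = |W − J| = 63.9.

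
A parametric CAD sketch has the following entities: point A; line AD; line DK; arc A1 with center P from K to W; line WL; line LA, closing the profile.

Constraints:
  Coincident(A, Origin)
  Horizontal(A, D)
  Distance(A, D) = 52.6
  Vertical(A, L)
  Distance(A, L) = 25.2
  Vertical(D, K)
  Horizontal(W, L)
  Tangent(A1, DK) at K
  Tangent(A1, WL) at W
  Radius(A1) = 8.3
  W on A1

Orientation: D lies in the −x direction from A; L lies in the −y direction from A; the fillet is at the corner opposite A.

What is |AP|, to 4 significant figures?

47.41

A is at the origin; A and D share the same y with |AD| = 52.6 and D on the −x side, so D = (-52.60, 0.000). AL is vertical with |AL| = 25.2 and L on the −y side, so L = (0.000, -25.20). The virtual corner opposite A is at (-52.60, -25.20). Since A1 is tangent to DK there, PK ⟂ DK and tangency of A1 to WL means the radius PW is perpendicular to WL, with radius 8.3, so the center P sits 8.3 in from both sides at P = (-44.30, -16.90). Then |AP| = |P − A| = 47.41.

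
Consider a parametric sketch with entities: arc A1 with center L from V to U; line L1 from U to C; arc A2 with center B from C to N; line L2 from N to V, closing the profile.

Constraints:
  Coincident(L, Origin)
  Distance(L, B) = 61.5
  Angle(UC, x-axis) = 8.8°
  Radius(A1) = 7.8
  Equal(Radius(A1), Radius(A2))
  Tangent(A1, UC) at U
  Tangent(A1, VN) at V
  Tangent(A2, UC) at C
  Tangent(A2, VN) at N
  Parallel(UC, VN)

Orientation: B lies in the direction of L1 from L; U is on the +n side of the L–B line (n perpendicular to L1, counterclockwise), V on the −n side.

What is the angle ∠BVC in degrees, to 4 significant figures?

7.005°

Tangency of A1 to both parallel lines with radius 7.8 puts U and V at L ± 7.8·n: U = (-1.193, 7.708), V = (1.193, -7.708). Equal radii place C and N the same way about B: C = B + 7.8·n = (59.58, 17.12), N = B − 7.8·n = (61.97, 1.700). Then cos ∠BVC = VB·VC / (|VB||VC|), giving 7.005°.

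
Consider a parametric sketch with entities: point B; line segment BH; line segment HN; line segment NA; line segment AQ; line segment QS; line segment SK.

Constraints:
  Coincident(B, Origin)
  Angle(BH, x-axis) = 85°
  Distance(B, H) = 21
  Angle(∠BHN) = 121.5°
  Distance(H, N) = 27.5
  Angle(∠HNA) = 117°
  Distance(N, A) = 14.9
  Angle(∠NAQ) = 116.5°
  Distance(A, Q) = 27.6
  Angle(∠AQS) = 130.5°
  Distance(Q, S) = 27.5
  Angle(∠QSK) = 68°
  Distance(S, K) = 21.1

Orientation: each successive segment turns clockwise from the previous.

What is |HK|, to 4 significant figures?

17.58

B is at the origin; BH runs at 85.0° with length 21.0, so H = (1.830, 20.92). ∠BHN = 121.5° gives HN at 26.50° from the x-axis; with |HN| = 27.5, N = (26.44, 33.19). ∠HNA = 117.0° gives NA at -36.50° from the x-axis; with |NA| = 14.9, A = (38.42, 24.33). ∠NAQ = 116.5° gives AQ at -100.0° from the x-axis; with |AQ| = 27.6, Q = (33.63, -2.853). ∠AQS = 130.5° gives QS at -149.5° from the x-axis; with |QS| = 27.5, S = (9.931, -16.81). ∠QSK = 68.0° gives SK at 98.50° from the x-axis; with |SK| = 21.1, K = (6.812, 4.058). Then |HK| = |K − H| = 17.58.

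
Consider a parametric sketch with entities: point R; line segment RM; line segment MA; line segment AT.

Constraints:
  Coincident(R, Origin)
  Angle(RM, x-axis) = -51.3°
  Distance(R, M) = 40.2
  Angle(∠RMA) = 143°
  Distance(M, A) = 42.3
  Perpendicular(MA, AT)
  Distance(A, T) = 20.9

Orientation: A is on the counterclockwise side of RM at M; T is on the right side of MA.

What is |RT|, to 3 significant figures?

87.0

∠RMA = 143.0°, so MA runs at -51.3° + (180° − 143.0°) = -14.3° from the x-axis; with |MA| = 42.3, A = M + 42.3·(cos -14.3°, sin -14.3°) = (66.1, -41.8). MA ⟂ AT; with |AT| = 20.9 on the right of MA, T = A + 20.9·(-0.247, -0.969) = (61.0, -62.1). Then |RT| = |T − R| = 87.0.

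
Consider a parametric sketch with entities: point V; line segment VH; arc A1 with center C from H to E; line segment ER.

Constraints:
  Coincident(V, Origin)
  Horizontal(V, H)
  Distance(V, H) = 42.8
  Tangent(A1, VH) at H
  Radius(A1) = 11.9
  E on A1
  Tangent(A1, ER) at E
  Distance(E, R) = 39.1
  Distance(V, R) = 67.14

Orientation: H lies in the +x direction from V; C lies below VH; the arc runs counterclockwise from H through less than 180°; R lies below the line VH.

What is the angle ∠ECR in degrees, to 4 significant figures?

73.07°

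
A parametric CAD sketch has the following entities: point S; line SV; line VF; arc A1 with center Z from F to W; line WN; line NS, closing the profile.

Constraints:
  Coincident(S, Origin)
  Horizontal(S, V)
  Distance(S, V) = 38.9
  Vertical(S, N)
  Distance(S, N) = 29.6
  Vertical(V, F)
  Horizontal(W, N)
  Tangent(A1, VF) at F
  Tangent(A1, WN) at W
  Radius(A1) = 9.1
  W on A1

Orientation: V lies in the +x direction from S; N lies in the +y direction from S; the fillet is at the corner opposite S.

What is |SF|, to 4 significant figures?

43.97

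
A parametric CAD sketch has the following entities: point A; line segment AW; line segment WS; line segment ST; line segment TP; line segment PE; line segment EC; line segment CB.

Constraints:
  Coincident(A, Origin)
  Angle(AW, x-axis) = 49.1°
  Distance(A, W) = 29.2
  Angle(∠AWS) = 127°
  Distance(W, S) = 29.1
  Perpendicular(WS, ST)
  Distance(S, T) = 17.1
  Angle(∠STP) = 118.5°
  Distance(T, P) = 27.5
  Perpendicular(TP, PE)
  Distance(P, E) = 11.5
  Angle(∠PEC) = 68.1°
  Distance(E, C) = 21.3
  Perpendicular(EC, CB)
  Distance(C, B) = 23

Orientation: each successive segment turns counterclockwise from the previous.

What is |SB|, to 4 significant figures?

40.94

A is at the origin; AW runs at 49.1° with length 29.2, so W = (19.12, 22.07). ∠AWS = 127.0° gives WS at 102.1° from the x-axis; with |WS| = 29.1, S = (13.02, 50.52). WS ⟂ ST, so ST runs at -167.9°; with |ST| = 17.1, T = (-3.702, 46.94). ∠STP = 118.5° gives TP at -106.4° from the x-axis; with |TP| = 27.5, P = (-11.47, 20.56). TP is perpendicular to PE, so PE runs at -16.40°; with |PE| = 11.5, E = (-0.4338, 17.31). ∠PEC = 68.1° gives EC at 95.50° from the x-axis; with |EC| = 21.3, C = (-2.475, 38.51). EC ⟂ CB, so CB runs at -174.5°; with |CB| = 23.0, B = (-25.37, 36.31). Then |SB| = |B − S| = 40.94.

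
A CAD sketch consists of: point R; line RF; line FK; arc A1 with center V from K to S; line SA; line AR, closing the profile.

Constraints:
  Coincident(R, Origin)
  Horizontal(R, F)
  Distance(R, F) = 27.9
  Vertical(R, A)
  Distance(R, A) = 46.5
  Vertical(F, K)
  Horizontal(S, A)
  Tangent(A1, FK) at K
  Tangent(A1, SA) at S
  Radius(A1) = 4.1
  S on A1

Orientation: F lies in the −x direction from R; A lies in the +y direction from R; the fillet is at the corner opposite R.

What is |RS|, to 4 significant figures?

52.24

R is at the origin; RF is horizontal with |RF| = 27.9 and F on the −x side, so F = (-27.90, 0.000). R and A share the same x with |RA| = 46.5 and A on the +y side, so A = (0.000, 46.50). The virtual corner opposite R is at (-27.90, 46.50). Tangency of A1 to FK means the radius VK is perpendicular to FK and A1 meets SA tangentially, so VS is at right angles to SA, with radius 4.1, so the center V sits 4.1 in from both sides at V = (-23.80, 42.40). That places the tangent points at K = (-27.90, 42.40) on FK and S = (-23.80, 46.50) on SA. Then |RS| = |S − R| = 52.24.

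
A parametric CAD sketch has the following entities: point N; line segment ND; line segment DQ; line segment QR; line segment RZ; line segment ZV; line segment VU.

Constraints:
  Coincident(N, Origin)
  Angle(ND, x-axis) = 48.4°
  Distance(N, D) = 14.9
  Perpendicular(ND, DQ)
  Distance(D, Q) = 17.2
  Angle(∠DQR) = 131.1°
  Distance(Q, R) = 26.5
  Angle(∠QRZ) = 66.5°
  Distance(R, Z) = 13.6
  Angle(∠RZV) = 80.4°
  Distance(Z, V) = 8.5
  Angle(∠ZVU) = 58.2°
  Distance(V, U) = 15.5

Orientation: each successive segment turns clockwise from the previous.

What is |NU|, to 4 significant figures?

35.36

N is at the origin; ND runs at 48.4° with length 14.9, so D = (9.893, 11.14). ND is perpendicular to DQ, so DQ runs at -41.60°; with |DQ| = 17.2, Q = (22.75, -0.2773). ∠DQR = 131.1° gives QR at -90.50° from the x-axis; with |QR| = 26.5, R = (22.52, -26.78). ∠QRZ = 66.5° gives RZ at 156.0° from the x-axis; with |RZ| = 13.6, Z = (10.10, -21.24). ∠RZV = 80.4° gives ZV at 56.40° from the x-axis; with |ZV| = 8.5, V = (14.80, -14.16). ∠ZVU = 58.2° gives VU at -65.40° from the x-axis; with |VU| = 15.5, U = (21.26, -28.26). Then |NU| = |U − N| = 35.36.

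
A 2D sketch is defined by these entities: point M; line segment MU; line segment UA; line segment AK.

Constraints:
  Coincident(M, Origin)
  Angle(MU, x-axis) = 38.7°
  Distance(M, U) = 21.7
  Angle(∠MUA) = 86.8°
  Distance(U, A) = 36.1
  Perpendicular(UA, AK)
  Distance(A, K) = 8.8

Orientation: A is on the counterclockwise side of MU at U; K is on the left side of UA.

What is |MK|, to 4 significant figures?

37.19

∠MUA = 86.8°, so UA runs at 38.7° + (180° − 86.8°) = 131.9° from the x-axis; with |UA| = 36.1, A = U + 36.1·(cos 131.9°, sin 131.9°) = (-7.173, 40.44). The perpendicularity gives AK at right angles to UA; with |AK| = 8.8 on the left of UA, K = A + 8.8·(-0.7443, -0.6678) = (-13.72, 34.56). Then |MK| = |K − M| = 37.19.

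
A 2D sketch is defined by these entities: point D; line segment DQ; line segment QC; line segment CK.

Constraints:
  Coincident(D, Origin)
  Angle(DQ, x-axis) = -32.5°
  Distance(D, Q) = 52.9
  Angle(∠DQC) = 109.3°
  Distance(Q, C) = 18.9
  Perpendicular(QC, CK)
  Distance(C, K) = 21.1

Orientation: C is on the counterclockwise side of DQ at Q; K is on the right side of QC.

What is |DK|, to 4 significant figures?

79.80

D is at the origin; DQ runs at -32.5° with length 52.9, so Q = 52.9·(cos -32.5°, sin -32.5°) = (44.62, -28.42). ∠DQC = 109.3°, so QC runs at -32.5° + (180° − 109.3°) = 38.20° from the x-axis; with |QC| = 18.9, C = Q + 18.9·(cos 38.20°, sin 38.20°) = (59.47, -16.74). QC is perpendicular to CK; with |CK| = 21.1 on the right of QC, K = C + 21.1·(0.6184, -0.7859) = (72.52, -33.32). Then |DK| = |K − D| = 79.80.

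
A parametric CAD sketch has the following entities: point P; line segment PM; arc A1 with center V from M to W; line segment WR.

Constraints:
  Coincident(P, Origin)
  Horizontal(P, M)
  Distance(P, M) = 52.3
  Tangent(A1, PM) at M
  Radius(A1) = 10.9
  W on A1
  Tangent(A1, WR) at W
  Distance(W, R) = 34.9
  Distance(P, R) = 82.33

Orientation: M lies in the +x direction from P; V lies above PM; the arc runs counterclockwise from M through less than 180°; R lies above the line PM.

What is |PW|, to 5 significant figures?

63.528

Checks: |VM| = 10.90 ✓; |VW| = 10.90 ✓; ∠(VW, WR) = 90.00° ✓; |WR| = 34.90 ✓; |PR| = 82.33 ✓.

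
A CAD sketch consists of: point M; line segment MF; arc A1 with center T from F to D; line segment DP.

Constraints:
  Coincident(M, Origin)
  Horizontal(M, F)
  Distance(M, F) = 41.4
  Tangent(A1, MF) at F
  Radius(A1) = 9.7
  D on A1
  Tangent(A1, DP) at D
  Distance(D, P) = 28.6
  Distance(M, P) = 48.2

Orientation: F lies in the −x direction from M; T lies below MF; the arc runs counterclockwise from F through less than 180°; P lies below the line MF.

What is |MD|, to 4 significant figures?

51.31

Checks: |MF| = 41.40 ✓; |TD| = 9.700 ✓; ∠(TD, DP) = 90.00° ✓; |DP| = 28.60 ✓; |MP| = 48.20 ✓.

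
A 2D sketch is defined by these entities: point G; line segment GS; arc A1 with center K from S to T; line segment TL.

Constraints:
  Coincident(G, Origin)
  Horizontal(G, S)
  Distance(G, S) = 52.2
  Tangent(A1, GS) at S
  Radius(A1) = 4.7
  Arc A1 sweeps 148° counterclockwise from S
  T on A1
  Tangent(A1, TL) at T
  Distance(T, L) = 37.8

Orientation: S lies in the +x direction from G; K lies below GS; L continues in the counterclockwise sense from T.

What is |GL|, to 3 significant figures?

86.7

On A1, S sits at bearing 90° from K; a 148° counterclockwise sweep puts T at bearing 238°, so T = K + 4.7·(cos 238°, sin 238°) = (49.7, -8.69). The tangent condition forces KT to be normal to TL, so TL runs along (−sin 238°, cos 238°); with |TL| = 37.8, L = (81.8, -28.7). Then |GL| = |L − G| = 86.7.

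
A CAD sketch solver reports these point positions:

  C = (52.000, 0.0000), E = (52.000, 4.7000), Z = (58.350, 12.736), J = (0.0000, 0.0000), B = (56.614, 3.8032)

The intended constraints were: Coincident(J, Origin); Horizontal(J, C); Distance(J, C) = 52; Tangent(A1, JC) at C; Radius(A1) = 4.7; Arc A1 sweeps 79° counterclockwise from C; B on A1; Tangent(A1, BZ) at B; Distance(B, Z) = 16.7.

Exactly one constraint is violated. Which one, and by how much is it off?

Distance(B, Z) = 16.7 — off by 7.60.

J = (0.00, 0.00) ✓; J.y = 0.00, C.y = 0.00 ✓; |JC| = 52.00 ✓; ∠(EC, CJ) = 90.00° ✓; |EC| = 4.700 ✓; bearing(E→B) − bearing(E→C) = 79.00° ✓; |EB| = 4.700 ✓; ∠(EB, BZ) = 90.00° ✓; |BZ| = 9.100 ✗.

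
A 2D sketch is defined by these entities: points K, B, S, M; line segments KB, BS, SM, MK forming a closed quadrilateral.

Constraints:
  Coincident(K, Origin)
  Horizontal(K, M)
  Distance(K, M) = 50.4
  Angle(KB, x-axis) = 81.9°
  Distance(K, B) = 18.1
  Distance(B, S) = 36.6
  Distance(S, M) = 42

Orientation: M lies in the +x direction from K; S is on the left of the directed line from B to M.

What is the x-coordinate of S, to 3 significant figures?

33.0

Checks: |BS| = 36.60 ✓; |SM| = 42.00 ✓.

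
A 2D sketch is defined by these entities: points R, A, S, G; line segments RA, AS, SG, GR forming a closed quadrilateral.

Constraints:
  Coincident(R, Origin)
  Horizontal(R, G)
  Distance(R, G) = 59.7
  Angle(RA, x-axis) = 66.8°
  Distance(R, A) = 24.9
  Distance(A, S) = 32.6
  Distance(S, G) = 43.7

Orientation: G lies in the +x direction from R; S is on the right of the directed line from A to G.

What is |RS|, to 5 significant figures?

19.133

R is at the origin; RG is horizontal with |RG| = 59.7 and G in +x, so G = (59.7, 0). RA runs at 66.8° with |RA| = 24.9, so A = (9.8092, 22.886). S is determined by |AS| = 32.6 and |SG| = 43.7 together: it lies at the intersection of circle(A, 32.6) and circle(G, 43.7). With |AG| = 54.890, the foot of the radical line on AG is 19.730 from A and the perpendicular offset is √(32.6² − 19.730²) = 25.952. Taking the right-of-AG solution: S = (16.922, -8.9282).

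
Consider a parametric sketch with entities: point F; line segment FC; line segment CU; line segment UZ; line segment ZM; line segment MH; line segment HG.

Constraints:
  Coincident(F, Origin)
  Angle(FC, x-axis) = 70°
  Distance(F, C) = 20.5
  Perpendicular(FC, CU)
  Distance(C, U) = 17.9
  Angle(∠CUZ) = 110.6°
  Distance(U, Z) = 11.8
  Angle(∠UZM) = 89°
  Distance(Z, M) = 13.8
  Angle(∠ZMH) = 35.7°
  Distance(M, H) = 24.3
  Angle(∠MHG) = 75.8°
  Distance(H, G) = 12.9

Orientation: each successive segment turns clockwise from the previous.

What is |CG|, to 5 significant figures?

31.829

F is at the origin; FC runs at 70.0° with length 20.5, so C = (7.0114, 19.264). FC ⟂ CU, so CU runs at -20.000°; with |CU| = 17.9, U = (23.832, 13.142). ∠CUZ = 110.6° gives UZ at -89.400° from the x-axis; with |UZ| = 11.8, Z = (23.955, 1.3422). ∠UZM = 89.0° gives ZM at 179.60° from the x-axis; with |ZM| = 13.8, M = (10.156, 1.4385). ∠ZMH = 35.7° gives MH at 35.300° from the x-axis; with |MH| = 24.3, H = (29.988, 15.480). ∠MHG = 75.8° gives HG at -68.900° from the x-axis; with |HG| = 12.9, G = (34.632, 3.4454). Then |CG| = |G − C| = 31.829.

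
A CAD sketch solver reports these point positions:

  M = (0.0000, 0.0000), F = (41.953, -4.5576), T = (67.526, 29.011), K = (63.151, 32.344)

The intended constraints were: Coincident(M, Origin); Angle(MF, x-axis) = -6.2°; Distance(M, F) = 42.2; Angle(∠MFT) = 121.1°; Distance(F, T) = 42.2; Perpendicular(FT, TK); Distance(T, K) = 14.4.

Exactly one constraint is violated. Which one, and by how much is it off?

Distance(T, K) = 14.4 — off by 8.90.

M = (0.00, 0.00) ✓; MF at -6.200° ✓; |MF| = 42.20 ✓; ∠MFT = 121.1° ✓; |FT| = 42.20 ✓; ∠(FT, TK) = 90.00° ✓; |TK| = 5.500 ✗.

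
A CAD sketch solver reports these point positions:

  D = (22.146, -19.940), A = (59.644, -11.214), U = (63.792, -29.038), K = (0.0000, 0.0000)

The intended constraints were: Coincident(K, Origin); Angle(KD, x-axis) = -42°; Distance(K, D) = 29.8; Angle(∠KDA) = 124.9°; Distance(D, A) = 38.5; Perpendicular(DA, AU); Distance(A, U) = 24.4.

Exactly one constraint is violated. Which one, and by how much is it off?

Distance(A, U) = 24.4 — off by 6.10.

K = (0.00, 0.00) ✓; KD at -42.00° ✓; |KD| = 29.80 ✓; ∠KDA = 124.9° ✓; |DA| = 38.50 ✓; ∠(DA, AU) = 90.00° ✓; |AU| = 18.30 ✗.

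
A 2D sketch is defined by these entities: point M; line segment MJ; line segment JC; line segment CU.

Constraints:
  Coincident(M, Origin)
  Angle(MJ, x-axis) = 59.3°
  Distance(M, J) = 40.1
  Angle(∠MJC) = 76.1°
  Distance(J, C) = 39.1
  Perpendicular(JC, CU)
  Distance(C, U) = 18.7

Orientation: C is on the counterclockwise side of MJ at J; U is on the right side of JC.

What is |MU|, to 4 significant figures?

64.72

M is at the origin; MJ runs at 59.3° with length 40.1, so J = 40.1·(cos 59.3°, sin 59.3°) = (20.47, 34.48). ∠MJC = 76.1°, so JC runs at 59.3° + (180° − 76.1°) = 163.2° from the x-axis; with |JC| = 39.1, C = J + 39.1·(cos 163.2°, sin 163.2°) = (-16.96, 45.78). JC ⟂ CU; with |CU| = 18.7 on the right of JC, U = C + 18.7·(0.2890, 0.9573) = (-11.55, 63.68). Then |MU| = |U − M| = 64.72.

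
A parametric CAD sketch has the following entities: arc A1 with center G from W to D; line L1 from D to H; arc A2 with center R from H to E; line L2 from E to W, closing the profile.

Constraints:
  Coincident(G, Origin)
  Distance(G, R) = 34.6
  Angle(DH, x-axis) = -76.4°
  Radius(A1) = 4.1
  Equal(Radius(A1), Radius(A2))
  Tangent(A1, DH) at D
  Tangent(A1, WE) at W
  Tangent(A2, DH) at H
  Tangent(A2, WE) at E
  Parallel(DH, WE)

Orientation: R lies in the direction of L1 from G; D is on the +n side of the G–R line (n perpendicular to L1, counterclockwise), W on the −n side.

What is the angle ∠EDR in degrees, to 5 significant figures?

6.5749°

Tangency of A1 to both parallel lines with radius 4.1 puts D and W at G ± 4.1·n: D = (3.9850, 0.96408), W = (-3.9850, -0.96408). Equal radii place H and E the same way about R: H = R + 4.1·n = (12.121, -32.666), E = R − 4.1·n = (4.1509, -34.594). Then cos ∠EDR = DE·DR / (|DE||DR|), giving 6.5749°.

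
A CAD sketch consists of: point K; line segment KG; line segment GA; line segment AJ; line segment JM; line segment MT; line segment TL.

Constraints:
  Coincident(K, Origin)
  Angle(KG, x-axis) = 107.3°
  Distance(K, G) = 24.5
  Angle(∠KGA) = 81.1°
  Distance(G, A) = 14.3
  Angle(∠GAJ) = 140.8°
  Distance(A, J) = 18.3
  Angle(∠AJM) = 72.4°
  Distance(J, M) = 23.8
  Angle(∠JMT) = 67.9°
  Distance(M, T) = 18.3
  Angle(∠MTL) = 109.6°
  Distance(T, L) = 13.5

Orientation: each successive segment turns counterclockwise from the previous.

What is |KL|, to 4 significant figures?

27.63

∠JMT = 67.9° gives MT at 105.1° from the x-axis; with |MT| = 18.3, T = (-8.879, 15.21). ∠MTL = 109.6° gives TL at 175.5° from the x-axis; with |TL| = 13.5, L = (-22.34, 16.27). Then |KL| = |L − K| = 27.63.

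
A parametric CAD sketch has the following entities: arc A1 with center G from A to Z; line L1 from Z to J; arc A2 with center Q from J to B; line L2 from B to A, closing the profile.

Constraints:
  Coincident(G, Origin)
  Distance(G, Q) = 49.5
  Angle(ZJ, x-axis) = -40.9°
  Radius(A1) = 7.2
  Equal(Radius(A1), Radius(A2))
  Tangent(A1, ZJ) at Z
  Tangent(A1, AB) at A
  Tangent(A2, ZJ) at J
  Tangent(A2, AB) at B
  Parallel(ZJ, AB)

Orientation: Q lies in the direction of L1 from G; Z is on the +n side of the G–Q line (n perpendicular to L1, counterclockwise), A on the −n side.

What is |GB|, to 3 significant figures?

50.0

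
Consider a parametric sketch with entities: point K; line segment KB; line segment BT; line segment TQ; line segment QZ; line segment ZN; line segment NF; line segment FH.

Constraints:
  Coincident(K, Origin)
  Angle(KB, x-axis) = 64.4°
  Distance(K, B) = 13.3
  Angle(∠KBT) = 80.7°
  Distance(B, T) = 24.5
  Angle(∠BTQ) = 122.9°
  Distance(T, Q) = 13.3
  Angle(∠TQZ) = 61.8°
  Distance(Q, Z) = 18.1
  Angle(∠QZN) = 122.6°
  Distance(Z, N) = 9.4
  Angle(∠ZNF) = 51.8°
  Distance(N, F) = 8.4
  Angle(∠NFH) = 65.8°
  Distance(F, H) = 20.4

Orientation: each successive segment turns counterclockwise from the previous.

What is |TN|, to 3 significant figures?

17.3

K is at the origin; KB runs at 64.4° with length 13.3, so B = (5.75, 12.0). ∠KBT = 80.7° gives BT at 164° from the x-axis; with |BT| = 24.5, T = (-17.8, 18.9). ∠BTQ = 122.9° gives TQ at -139° from the x-axis; with |TQ| = 13.3, Q = (-27.8, 10.2). ∠TQZ = 61.8° gives QZ at -21.0° from the x-axis; with |QZ| = 18.1, Z = (-10.9, 3.69). ∠QZN = 122.6° gives ZN at 36.4° from the x-axis; with |ZN| = 9.4, N = (-3.37, 9.27). Then |TN| = |N − T| = 17.3.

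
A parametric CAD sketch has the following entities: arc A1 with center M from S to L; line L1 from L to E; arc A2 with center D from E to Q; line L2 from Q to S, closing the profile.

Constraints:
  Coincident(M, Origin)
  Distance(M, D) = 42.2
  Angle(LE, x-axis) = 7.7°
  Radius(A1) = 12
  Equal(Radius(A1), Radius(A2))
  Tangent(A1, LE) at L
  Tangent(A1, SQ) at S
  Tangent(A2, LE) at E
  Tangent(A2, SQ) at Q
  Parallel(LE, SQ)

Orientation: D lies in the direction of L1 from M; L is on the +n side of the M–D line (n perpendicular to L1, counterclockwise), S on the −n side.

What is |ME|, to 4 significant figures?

43.87

Tangency of A1 to both parallel lines with radius 12.0 puts L and S at M ± 12.0·n: L = (-1.608, 11.89), S = (1.608, -11.89). Equal radii place E and Q the same way about D: E = D + 12.0·n = (40.21, 17.55), Q = D − 12.0·n = (43.43, -6.238). Then |ME| = |E − M| = 43.87.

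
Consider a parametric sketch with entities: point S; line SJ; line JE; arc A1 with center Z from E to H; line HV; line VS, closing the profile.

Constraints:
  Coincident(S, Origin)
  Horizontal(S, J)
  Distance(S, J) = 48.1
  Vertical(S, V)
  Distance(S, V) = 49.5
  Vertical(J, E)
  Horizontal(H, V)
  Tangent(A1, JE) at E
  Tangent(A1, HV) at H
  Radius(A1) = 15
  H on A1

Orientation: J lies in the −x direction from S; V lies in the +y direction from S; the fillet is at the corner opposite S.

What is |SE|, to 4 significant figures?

59.19

S is at the origin; SJ is horizontal with |SJ| = 48.1 and J on the −x side, so J = (-48.10, 0.000). SV is vertical with |SV| = 49.5 and V on the +y side, so V = (0.000, 49.50). The virtual corner opposite S is at (-48.10, 49.50). The tangent condition forces ZE to be normal to JE and the tangent condition forces ZH to be normal to HV, with radius 15.0, so the center Z sits 15.0 in from both sides at Z = (-33.10, 34.50). That places the tangent points at E = (-48.10, 34.50) on JE and H = (-33.10, 49.50) on HV. Then |SE| = |E − S| = 59.19.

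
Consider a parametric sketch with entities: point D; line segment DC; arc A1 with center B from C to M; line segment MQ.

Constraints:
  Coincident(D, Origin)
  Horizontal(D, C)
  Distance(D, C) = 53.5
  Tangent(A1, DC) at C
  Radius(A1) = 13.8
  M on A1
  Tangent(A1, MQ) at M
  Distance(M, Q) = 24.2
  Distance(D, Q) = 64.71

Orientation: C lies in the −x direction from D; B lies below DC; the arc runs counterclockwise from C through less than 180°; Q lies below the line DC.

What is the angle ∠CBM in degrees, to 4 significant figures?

127.5°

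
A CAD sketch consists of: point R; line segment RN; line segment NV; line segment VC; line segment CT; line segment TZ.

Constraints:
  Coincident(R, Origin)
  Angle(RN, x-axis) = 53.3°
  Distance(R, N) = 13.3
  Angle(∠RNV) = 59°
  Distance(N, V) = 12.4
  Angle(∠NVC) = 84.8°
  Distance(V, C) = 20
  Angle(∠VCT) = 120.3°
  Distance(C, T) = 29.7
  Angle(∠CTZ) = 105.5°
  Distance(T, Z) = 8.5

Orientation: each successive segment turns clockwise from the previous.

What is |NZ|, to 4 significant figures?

34.00

∠VCT = 120.3° gives CT at 137.4° from the x-axis; with |CT| = 29.7, T = (-28.32, 13.41). ∠CTZ = 105.5° gives TZ at 62.90° from the x-axis; with |TZ| = 8.5, Z = (-24.45, 20.98). Then |NZ| = |Z − N| = 34.00.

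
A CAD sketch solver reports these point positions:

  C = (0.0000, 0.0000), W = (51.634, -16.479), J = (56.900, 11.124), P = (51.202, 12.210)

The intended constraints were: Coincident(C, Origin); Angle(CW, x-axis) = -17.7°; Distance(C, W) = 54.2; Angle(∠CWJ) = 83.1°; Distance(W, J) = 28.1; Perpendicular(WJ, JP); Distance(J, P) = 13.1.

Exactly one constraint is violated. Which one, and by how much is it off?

Distance(J, P) = 13.1 — off by 7.30.

C = (0.00, 0.00) ✓; CW at -17.70° ✓; |CW| = 54.20 ✓; ∠CWJ = 83.10° ✓; |WJ| = 28.10 ✓; ∠(WJ, JP) = 90.01° ✓; |JP| = 5.801 ✗.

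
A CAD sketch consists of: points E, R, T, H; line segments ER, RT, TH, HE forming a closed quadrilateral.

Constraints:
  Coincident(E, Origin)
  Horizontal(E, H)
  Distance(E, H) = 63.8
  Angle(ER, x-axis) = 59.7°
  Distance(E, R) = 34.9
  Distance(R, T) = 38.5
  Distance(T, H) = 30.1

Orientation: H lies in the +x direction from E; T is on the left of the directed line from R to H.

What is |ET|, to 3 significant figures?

63.2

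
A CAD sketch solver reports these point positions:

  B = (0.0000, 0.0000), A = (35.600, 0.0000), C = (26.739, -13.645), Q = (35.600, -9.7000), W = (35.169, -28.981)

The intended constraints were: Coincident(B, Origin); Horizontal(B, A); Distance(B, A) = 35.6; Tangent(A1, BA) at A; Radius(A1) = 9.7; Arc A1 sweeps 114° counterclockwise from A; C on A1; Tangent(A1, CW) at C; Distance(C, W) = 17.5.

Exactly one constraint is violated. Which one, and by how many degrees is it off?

Tangent(A1, CW) at C — off by 4.80°.

B = (0.00, 0.00) ✓; B.y = 0.00, A.y = 0.00 ✓; |BA| = 35.60 ✓; ∠(QA, AB) = 90.00° ✓; |QA| = 9.700 ✓; bearing(Q→C) − bearing(Q→A) = 114.0° ✓; |QC| = 9.700 ✓; ∠(QC, CW) = 85.20° ✗; |CW| = 17.50 ✓.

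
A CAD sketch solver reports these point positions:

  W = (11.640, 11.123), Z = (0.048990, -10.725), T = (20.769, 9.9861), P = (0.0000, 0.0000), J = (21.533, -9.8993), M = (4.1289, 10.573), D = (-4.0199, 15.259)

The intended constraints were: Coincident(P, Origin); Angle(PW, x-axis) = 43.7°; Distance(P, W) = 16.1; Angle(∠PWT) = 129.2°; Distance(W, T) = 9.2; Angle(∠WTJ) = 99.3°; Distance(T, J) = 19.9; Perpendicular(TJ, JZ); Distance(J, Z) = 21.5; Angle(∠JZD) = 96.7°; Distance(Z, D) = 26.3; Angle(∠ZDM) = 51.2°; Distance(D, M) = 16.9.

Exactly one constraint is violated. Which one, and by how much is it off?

Distance(D, M) = 16.9 — off by 7.50.

P = (0.00, 0.00) ✓; PW at 43.70° ✓; |PW| = 16.10 ✓; ∠PWT = 129.2° ✓; |WT| = 9.200 ✓; ∠WTJ = 99.30° ✓; |TJ| = 19.90 ✓; ∠(TJ, JZ) = 90.00° ✓; |JZ| = 21.50 ✓; ∠JZD = 96.70° ✓; |ZD| = 26.30 ✓; ∠ZDM = 51.20° ✓; |DM| = 9.400 ✗.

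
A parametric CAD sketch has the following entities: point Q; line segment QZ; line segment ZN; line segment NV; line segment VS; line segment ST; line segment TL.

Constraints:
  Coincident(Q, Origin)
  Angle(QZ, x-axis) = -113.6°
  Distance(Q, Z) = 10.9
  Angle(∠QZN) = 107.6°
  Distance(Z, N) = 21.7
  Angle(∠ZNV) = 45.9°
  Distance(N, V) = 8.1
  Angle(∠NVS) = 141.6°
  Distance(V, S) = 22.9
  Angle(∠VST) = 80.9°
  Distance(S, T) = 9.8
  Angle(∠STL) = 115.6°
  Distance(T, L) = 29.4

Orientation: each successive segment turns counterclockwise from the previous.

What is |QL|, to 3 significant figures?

33.3

Q is at the origin; QZ runs at -113.6° with length 10.9, so Z = (-4.36, -9.99). ∠QZN = 107.6° gives ZN at -41.2° from the x-axis; with |ZN| = 21.7, N = (12.0, -24.3). ∠ZNV = 45.9° gives NV at 92.9° from the x-axis; with |NV| = 8.1, V = (11.6, -16.2). ∠NVS = 141.6° gives VS at 131° from the x-axis; with |VS| = 22.9, S = (-3.56, 1.01). ∠VST = 80.9° gives ST at -130° from the x-axis; with |ST| = 9.8, T = (-9.81, -6.54). ∠STL = 115.6° gives TL at -65.2° from the x-axis; with |TL| = 29.4, L = (2.52, -33.2). Then |QL| = |L − Q| = 33.3.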